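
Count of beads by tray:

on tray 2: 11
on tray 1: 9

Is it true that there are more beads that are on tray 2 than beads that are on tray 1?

True

beads on tray 2: 11.
beads on tray 1: 9.
The claim requires 11 > 9, which holds.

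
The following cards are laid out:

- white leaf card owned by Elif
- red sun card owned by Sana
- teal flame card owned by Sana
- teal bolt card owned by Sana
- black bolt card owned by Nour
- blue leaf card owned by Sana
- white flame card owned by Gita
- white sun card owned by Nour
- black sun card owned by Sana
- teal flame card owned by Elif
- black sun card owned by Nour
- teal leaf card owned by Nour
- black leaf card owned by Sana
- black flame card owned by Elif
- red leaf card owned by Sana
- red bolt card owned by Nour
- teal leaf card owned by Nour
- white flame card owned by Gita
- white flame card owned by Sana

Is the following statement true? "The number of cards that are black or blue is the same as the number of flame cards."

True

There are 6 cards that are black or blue.
There are 6 flame cards.
The claim requires 6 = 6, which holds.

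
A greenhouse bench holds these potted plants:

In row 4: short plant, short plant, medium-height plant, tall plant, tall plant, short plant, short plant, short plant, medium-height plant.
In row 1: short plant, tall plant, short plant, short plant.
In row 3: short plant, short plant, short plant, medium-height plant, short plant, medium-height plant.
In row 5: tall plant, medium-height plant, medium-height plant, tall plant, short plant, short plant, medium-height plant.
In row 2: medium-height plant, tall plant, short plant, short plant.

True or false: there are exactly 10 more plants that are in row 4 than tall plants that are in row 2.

plants in row 4: 9.
tall plants in row 2: 1.
The claim requires 9 − 1 (= 8) to equal 10, which does not hold.

False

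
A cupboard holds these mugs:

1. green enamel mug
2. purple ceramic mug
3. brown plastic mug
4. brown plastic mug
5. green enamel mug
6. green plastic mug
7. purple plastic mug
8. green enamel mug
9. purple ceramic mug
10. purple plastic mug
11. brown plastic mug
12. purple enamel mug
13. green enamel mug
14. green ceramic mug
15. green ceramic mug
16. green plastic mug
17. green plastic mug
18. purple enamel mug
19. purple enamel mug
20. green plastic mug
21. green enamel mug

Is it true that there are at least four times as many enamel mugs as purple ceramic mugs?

There are 8 enamel mugs.
There are 2 purple ceramic mugs.
The claim requires 8 ≥ 4 × 2 = 8, which holds.

True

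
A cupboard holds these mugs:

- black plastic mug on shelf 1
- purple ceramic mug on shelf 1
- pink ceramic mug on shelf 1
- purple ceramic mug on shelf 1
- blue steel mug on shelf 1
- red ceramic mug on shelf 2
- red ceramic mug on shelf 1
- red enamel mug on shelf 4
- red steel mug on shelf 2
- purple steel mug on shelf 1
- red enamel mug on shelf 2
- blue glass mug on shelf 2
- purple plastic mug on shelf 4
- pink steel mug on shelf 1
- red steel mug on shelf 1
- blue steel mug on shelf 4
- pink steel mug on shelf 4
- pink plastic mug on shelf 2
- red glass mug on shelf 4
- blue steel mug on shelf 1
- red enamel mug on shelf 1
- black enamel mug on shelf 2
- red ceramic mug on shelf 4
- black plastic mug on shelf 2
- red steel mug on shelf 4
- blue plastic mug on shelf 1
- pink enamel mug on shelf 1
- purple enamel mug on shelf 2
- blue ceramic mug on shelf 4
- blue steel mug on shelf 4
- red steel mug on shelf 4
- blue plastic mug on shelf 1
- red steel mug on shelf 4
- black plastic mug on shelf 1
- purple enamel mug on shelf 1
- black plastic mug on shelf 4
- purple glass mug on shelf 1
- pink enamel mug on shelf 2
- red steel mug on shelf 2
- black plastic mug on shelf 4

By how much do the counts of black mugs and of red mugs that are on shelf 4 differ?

black mugs: 6. red mugs on shelf 4: 6.
|6 − 6| = 6 − 6 = 0.

0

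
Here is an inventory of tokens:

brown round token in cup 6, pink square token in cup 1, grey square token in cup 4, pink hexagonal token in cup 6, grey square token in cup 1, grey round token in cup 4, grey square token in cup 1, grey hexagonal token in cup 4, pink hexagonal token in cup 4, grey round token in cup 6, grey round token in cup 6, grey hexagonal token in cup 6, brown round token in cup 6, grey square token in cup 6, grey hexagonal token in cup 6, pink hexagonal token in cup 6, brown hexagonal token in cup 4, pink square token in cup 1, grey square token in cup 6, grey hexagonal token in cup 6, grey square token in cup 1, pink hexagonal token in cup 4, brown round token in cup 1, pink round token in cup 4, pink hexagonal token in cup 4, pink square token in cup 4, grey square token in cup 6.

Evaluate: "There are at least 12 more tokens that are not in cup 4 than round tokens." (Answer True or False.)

False

|tokens that are not in cup 4| = 18.
|round tokens| = 7.
The claim requires 18 − 7 = 11 ≥ 12, which does not hold.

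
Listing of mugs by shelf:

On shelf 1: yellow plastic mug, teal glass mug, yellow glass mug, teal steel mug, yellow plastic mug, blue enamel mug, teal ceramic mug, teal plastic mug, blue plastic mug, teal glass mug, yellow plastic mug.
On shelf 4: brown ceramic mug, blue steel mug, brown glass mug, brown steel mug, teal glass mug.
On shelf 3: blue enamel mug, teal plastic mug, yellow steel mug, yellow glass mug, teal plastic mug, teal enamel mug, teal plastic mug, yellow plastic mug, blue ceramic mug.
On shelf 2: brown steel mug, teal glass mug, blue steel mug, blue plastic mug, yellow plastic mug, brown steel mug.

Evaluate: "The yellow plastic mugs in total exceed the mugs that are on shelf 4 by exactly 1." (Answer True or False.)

There are 5 yellow plastic mugs.
There are 5 mugs on shelf 4.
The claim requires 5 − 5 (= 0) to equal 1, which does not hold.

False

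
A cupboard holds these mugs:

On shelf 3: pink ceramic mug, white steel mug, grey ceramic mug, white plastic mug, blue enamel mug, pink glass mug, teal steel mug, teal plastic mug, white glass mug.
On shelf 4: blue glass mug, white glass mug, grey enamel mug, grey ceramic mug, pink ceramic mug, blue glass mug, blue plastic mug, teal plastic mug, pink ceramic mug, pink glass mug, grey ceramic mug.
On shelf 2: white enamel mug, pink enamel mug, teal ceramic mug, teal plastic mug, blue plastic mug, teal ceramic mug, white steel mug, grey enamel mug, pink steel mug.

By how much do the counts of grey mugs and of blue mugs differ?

grey mugs: 5. blue mugs: 5.
|5 − 5| = 5 − 5 = 0.

0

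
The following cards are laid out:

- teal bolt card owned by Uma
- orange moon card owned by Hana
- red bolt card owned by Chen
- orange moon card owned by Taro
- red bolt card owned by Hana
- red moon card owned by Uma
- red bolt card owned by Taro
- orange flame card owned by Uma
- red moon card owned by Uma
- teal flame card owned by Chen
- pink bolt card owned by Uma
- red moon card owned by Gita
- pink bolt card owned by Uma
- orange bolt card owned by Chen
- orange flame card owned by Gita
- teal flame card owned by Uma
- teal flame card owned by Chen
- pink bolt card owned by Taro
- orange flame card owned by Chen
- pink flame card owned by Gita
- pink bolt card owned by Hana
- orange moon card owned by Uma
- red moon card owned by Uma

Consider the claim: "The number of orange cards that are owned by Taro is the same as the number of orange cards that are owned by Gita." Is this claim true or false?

True

orange cards owned by Taro: 1.
orange cards owned by Gita: 1.
The claim requires 1 = 1, which holds.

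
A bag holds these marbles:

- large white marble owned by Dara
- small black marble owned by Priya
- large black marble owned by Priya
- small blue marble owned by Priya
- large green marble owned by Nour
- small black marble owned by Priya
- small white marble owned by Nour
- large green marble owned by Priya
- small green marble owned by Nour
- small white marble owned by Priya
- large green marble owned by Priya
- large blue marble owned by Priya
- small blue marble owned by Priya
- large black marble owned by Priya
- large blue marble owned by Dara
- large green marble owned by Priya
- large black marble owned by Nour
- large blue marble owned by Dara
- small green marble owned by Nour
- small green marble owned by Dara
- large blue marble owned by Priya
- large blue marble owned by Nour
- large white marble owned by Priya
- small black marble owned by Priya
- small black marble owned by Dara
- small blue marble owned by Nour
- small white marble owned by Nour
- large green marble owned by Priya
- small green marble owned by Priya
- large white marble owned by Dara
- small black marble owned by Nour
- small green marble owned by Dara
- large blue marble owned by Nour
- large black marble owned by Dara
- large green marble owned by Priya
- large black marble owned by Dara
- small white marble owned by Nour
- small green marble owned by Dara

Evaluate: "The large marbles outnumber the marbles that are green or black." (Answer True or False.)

False

There are 20 large marbles.
There are 22 marbles that are green or black.
The claim requires 20 > 22, which does not hold.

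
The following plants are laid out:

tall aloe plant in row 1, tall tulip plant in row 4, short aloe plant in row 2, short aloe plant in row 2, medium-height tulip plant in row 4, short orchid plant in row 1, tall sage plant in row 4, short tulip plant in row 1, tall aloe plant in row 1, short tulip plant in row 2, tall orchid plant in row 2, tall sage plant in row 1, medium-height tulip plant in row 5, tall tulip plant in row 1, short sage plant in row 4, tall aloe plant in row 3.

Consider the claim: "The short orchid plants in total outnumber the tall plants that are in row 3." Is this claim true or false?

False

short orchid plants: 1.
tall plants in row 3: 1.
The claim requires 1 > 1, which does not hold.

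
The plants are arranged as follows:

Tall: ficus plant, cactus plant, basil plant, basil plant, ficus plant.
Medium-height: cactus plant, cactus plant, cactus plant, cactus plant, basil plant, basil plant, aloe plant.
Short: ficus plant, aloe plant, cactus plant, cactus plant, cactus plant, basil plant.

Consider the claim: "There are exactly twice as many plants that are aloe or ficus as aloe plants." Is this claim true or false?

There are 5 plants that are aloe or ficus.
There are 2 aloe plants.
The claim requires 5 = 2 × 2 = 4, which does not hold.

False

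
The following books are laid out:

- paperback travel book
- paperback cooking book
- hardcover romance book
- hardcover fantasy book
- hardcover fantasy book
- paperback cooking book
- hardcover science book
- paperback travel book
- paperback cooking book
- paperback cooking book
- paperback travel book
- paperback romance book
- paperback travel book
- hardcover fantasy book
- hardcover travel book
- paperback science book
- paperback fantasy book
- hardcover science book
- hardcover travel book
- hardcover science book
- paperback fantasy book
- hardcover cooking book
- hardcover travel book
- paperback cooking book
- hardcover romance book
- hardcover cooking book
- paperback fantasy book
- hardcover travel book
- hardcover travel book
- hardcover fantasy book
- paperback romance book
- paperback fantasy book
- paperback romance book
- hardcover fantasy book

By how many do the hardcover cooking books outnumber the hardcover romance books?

hardcover cooking books: 2.
hardcover romance books: 2.
2 − 2 = 0.

0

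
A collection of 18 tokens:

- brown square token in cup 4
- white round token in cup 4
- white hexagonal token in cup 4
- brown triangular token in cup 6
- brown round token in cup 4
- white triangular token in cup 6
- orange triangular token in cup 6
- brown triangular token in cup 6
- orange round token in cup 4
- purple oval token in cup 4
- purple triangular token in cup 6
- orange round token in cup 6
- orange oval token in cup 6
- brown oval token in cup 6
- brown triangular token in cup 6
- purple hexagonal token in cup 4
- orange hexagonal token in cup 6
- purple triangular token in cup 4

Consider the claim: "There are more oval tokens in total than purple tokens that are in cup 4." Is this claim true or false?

|oval tokens| = 3.
|purple tokens in cup 4| = 3.
The claim requires 3 > 3, which does not hold.

False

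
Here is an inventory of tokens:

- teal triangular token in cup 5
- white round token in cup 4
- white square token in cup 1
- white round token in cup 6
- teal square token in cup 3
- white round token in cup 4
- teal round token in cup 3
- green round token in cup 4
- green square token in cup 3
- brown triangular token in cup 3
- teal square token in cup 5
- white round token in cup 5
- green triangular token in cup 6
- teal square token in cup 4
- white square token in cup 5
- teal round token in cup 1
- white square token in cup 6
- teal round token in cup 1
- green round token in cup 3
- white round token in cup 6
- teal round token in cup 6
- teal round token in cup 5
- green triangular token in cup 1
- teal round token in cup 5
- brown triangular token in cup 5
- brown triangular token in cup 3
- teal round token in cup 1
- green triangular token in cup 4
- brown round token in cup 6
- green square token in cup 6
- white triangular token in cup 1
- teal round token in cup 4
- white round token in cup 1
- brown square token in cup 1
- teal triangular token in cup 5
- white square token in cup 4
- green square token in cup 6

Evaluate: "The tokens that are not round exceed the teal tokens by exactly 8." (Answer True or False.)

tokens that are not round: 20.
teal tokens: 13.
The claim requires 20 − 13 (= 7) to equal 8, which does not hold.

False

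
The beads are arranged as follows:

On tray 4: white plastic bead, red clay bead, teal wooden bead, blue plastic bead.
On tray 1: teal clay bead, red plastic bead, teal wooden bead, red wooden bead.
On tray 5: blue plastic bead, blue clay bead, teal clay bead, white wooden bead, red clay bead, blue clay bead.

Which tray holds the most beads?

tray 5

Counts by tray: tray 5→6, tray 4→4, tray 1→4.
The maximum is 6, held uniquely by tray 5.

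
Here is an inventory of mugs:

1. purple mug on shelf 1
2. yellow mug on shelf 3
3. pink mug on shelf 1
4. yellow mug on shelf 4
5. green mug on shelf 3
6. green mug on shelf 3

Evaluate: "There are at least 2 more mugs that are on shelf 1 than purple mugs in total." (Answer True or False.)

mugs on shelf 1: 2.
purple mugs: 1.
The claim requires 2 − 1 = 1 ≥ 2, which does not hold.

False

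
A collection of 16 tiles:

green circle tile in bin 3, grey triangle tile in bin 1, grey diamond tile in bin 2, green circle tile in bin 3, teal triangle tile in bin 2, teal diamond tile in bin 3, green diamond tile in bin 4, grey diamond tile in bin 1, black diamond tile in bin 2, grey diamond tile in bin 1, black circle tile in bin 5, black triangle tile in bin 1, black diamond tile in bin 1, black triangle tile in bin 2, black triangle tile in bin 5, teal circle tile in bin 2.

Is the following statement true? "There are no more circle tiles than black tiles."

circle tiles: 4.
black tiles: 6.
The claim requires 4 ≤ 6, which holds.

True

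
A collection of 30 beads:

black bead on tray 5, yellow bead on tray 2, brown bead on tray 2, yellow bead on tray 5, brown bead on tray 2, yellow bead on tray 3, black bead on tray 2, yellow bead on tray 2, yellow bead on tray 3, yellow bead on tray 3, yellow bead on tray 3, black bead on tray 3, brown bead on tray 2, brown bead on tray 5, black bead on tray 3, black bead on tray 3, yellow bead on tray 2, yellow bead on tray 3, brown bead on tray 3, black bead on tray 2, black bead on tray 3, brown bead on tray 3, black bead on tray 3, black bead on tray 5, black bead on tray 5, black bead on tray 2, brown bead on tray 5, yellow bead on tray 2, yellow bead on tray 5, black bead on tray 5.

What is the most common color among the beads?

Counts by color: black 12, yellow 11, brown 7.
The maximum is 12, held uniquely by black.

black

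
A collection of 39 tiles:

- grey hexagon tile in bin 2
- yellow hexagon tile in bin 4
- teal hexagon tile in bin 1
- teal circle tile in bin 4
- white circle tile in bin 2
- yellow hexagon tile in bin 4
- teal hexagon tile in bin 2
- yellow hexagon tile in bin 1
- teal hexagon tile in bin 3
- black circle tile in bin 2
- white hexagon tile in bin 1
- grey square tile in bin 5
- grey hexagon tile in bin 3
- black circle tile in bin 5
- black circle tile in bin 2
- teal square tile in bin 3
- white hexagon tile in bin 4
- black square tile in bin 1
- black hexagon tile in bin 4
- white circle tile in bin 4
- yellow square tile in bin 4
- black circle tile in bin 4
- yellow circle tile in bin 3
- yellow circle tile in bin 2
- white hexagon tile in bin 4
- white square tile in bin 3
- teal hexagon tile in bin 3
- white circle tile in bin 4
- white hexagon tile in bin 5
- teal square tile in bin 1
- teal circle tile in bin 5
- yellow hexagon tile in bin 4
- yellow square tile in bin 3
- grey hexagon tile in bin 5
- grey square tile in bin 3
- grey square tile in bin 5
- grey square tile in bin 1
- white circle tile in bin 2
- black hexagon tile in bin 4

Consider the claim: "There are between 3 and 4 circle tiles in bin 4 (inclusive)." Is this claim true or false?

|circle tiles in bin 4| = 4.
The claim requires 3 ≤ 4 ≤ 4, which holds.

True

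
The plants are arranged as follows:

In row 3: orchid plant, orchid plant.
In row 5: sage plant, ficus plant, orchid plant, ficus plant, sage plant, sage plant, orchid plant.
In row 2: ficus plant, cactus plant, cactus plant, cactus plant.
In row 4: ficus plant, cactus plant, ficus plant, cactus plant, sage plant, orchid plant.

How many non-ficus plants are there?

14

Total plants: 19; with the excluded value: 5; remaining 19 − 5 = 14.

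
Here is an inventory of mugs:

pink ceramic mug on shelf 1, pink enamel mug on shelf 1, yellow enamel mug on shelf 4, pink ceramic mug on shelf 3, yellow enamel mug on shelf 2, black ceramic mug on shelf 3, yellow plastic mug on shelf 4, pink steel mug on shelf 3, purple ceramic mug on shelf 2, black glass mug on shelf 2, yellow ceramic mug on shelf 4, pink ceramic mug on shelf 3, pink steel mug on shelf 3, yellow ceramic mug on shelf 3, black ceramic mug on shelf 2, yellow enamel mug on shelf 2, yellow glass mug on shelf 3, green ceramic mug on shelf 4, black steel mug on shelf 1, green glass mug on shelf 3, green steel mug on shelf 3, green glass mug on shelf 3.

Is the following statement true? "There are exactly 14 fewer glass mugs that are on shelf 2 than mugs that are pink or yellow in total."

glass mugs on shelf 2: 1.
mugs that are pink or yellow: 13.
The claim requires 13 − 1 (= 12) to equal 14, which does not hold.

False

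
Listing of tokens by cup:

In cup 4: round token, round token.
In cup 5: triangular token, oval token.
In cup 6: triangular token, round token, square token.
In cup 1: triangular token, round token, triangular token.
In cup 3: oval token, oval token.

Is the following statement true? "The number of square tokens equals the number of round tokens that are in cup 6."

square tokens: 1.
round tokens in cup 6: 1.
The claim requires 1 = 1, which holds.

True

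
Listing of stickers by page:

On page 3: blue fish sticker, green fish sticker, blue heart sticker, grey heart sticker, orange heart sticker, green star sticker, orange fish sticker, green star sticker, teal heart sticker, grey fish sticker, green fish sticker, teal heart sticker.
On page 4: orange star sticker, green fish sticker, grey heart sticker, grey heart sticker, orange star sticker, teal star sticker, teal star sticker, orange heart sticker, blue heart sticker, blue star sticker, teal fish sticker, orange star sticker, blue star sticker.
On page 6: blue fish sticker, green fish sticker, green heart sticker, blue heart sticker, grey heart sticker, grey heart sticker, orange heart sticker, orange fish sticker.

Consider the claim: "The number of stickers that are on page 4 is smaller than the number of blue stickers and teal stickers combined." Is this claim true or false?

False

stickers on page 4: 13.
blue stickers: 7; teal stickers: 5; combined: 7 + 5 = 12.
The claim requires 13 < 12, which does not hold.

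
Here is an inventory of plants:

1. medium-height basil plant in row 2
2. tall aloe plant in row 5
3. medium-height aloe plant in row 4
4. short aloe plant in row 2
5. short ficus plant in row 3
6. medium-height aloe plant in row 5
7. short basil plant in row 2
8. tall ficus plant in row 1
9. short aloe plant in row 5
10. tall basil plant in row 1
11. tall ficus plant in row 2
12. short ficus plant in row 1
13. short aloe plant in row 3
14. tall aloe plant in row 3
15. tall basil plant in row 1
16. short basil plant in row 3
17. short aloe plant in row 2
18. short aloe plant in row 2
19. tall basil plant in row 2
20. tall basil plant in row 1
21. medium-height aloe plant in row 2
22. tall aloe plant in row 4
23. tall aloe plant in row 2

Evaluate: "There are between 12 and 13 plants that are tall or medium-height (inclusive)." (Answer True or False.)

False

plants that are tall or medium-height: 14.
The claim requires 12 ≤ 14 ≤ 13, which does not hold.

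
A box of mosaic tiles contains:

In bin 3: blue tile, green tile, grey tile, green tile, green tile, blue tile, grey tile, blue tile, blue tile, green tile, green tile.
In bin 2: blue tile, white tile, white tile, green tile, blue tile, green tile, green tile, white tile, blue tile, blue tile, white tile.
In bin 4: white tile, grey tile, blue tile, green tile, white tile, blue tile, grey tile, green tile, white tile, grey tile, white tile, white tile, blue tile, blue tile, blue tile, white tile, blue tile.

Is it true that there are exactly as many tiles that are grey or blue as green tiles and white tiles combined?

False

There are 19 tiles that are grey or blue.
green tiles: 10; white tiles: 10; combined: 10 + 10 = 20.
The claim requires 19 = 20, which does not hold.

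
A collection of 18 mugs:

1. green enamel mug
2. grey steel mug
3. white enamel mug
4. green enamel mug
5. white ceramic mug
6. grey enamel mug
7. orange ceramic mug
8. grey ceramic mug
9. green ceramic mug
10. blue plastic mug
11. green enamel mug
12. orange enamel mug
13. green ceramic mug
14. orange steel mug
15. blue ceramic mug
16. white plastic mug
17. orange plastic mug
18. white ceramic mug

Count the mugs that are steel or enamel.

8

enamel: 6; steel: 2; together 6 + 2 = 8.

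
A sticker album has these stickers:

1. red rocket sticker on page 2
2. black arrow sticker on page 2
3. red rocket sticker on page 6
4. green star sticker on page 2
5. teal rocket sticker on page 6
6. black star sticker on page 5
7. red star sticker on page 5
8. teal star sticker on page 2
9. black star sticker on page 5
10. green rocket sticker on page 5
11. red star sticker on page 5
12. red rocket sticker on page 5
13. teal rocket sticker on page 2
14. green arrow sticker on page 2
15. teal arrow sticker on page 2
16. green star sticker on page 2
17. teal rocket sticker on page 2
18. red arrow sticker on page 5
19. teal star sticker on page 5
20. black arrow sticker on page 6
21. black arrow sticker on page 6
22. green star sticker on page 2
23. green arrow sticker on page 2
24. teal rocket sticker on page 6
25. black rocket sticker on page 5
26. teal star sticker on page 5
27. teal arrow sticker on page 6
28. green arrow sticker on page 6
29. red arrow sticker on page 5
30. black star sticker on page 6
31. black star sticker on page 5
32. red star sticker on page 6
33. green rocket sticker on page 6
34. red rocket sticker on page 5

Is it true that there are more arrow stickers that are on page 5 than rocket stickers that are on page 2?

False

There are 2 arrow stickers on page 5.
There are 3 rocket stickers on page 2.
The claim requires 2 > 3, which does not hold.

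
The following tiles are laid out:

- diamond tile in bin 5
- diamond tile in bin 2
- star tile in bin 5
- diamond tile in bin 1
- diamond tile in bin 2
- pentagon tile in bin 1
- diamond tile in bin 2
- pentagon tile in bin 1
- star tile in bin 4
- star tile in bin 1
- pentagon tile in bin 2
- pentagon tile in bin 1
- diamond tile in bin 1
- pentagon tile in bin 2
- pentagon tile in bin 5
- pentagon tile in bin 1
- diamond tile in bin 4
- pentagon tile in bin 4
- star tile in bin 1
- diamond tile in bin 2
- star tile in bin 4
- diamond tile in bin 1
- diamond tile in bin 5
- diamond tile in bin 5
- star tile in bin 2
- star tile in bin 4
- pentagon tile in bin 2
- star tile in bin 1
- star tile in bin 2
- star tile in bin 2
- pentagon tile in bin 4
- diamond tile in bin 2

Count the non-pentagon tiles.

22

Total tiles: 32; with the excluded value: 10; remaining 32 − 10 = 22.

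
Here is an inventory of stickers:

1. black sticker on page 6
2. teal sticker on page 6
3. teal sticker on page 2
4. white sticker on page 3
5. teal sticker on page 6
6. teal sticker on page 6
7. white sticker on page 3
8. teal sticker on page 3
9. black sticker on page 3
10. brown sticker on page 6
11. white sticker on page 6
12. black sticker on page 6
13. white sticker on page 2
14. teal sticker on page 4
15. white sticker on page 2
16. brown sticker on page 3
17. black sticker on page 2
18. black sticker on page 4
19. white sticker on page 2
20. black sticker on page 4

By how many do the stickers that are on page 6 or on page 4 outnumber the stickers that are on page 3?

stickers on page 6 or on page 4: 10.
stickers on page 3: 5.
10 − 5 = 5.

5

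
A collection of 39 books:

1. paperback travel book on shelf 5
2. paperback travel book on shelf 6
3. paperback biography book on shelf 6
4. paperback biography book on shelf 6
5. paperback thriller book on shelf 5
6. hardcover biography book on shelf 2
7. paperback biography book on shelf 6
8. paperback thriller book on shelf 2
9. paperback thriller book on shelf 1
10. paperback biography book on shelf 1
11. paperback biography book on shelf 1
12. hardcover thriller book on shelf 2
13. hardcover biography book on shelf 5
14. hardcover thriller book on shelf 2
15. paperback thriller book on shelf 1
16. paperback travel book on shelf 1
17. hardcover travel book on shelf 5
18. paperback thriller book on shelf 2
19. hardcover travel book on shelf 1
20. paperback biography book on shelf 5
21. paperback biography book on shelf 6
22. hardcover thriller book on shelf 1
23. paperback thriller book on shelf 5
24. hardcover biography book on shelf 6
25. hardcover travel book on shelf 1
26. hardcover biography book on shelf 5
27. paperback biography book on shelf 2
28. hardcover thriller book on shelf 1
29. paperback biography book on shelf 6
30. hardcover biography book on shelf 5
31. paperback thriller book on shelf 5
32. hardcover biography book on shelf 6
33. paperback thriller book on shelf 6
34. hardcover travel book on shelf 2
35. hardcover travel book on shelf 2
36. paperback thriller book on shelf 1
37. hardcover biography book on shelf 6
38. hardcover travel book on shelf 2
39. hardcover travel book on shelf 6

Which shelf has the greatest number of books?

Counts by shelf: shelf 6→11, shelf 1→10, shelf 2→9, shelf 5→9.
The maximum is 11, held uniquely by shelf 6.

shelf 6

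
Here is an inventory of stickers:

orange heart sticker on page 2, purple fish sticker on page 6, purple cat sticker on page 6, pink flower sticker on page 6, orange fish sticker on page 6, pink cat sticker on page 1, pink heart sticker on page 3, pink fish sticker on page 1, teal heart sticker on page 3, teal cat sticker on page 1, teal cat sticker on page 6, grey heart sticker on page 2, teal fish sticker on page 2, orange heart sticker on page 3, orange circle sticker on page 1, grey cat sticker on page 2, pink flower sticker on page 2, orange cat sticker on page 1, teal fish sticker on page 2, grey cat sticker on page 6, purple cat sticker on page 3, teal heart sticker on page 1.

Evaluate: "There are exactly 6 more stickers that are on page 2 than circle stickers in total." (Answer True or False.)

False

|stickers on page 2| = 6.
|circle stickers| = 1.
The claim requires 6 − 1 (= 5) to equal 6, which does not hold.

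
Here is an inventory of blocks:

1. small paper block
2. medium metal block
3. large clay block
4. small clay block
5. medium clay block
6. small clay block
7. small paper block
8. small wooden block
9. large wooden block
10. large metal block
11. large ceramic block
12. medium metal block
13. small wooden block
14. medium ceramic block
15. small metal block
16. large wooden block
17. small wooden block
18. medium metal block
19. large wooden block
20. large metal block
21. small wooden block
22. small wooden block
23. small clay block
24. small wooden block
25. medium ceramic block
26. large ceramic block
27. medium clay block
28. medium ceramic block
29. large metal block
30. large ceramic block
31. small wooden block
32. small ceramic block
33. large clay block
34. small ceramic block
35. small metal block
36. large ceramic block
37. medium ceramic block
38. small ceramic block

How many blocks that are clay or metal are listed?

clay: 7; metal: 8; together 7 + 8 = 15.

15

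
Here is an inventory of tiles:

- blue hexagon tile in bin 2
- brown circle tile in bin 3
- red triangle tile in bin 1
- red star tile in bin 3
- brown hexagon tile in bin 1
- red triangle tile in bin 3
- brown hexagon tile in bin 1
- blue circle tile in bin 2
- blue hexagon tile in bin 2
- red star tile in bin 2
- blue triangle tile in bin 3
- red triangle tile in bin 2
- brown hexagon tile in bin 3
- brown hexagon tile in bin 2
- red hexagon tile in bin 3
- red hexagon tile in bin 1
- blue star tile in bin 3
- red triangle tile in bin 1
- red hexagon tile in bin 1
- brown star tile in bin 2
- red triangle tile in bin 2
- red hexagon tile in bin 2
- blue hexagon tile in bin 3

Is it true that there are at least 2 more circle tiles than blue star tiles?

circle tiles: 2.
blue star tiles: 1.
The claim requires 2 − 1 = 1 ≥ 2, which does not hold.

False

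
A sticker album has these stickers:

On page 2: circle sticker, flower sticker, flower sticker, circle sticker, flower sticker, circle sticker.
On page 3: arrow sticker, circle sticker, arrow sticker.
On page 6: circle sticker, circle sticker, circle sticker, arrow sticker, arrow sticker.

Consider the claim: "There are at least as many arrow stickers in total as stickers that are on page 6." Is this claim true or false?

False

|arrow stickers| = 4.
|stickers on page 6| = 5.
The claim requires 4 ≥ 5, which does not hold.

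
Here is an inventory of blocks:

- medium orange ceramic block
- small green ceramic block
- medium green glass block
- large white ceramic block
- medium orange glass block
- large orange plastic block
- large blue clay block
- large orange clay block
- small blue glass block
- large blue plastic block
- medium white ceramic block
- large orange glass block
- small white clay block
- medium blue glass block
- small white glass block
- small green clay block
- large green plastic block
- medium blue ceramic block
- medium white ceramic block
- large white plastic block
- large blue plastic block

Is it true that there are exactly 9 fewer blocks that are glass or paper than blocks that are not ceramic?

True

blocks that are glass or paper: 6.
blocks that are not ceramic: 15.
The claim requires 15 − 6 (= 9) to equal 9, which holds.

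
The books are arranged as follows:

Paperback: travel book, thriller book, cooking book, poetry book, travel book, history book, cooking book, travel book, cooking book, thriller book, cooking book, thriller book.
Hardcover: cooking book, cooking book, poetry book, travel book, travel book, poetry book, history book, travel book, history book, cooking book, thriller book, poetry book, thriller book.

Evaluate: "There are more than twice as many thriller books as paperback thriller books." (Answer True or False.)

|thriller books| = 5.
|paperback thriller books| = 3.
The claim requires 5 > 2 × 3 = 6, which does not hold.

False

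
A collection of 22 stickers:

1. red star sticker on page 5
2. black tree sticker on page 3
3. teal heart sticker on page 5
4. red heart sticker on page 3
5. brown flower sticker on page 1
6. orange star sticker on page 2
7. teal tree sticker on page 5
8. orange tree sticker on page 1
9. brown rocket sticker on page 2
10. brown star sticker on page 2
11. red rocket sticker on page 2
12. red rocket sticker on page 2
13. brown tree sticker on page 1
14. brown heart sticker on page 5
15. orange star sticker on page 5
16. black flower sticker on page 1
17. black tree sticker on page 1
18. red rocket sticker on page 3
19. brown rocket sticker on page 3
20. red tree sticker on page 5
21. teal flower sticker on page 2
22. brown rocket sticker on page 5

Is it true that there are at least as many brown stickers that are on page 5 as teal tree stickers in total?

|brown stickers on page 5| = 2.
|teal tree stickers| = 1.
The claim requires 2 ≥ 1, which holds.

True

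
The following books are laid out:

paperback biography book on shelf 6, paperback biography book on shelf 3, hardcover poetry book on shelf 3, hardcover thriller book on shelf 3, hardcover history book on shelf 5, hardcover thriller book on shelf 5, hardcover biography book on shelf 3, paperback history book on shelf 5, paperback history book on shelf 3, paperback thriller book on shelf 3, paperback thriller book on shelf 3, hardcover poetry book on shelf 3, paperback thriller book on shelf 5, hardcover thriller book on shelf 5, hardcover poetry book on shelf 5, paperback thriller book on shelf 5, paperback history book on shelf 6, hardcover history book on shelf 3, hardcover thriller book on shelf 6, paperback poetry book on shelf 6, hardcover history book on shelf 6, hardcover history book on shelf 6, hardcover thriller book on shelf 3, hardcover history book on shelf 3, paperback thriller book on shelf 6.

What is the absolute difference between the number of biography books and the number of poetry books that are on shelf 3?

1

biography books: 3. poetry books on shelf 3: 2.
|3 − 2| = 3 − 2 = 1.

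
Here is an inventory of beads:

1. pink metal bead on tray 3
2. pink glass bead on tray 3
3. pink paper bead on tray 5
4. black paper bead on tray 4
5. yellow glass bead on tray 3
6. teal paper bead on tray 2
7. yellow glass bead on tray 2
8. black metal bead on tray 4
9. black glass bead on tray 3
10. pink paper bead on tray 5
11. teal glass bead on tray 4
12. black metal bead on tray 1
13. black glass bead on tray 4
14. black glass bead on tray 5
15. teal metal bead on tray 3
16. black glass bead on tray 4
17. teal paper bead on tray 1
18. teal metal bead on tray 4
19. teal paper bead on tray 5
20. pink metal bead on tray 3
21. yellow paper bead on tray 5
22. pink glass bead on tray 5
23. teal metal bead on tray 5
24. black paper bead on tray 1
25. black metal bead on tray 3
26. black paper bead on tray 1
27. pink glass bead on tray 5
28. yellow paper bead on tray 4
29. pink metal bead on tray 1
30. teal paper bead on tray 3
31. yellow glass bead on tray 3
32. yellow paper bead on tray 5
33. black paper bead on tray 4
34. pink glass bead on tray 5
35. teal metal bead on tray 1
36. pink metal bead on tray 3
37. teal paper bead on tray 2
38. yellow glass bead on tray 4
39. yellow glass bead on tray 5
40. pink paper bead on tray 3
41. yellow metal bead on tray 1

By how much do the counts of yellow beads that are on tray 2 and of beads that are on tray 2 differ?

yellow beads on tray 2: 1. beads on tray 2: 3.
|1 − 3| = 3 − 1 = 2.

2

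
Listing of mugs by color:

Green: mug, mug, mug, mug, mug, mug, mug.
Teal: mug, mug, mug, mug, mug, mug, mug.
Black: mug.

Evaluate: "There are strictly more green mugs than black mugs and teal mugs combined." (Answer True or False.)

There are 7 green mugs.
black mugs: 1; teal mugs: 7; combined: 1 + 7 = 8.
The claim requires 7 > 8, which does not hold.

False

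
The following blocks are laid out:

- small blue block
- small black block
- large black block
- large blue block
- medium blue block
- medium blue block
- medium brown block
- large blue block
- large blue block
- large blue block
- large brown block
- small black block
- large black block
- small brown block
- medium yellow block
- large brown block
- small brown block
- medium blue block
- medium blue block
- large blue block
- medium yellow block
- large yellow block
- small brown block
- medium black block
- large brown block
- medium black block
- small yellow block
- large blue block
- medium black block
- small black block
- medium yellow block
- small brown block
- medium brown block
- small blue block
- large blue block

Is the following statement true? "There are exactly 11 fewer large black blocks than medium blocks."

False

large black blocks: 2.
medium blocks: 12.
The claim requires 12 − 2 (= 10) to equal 11, which does not hold.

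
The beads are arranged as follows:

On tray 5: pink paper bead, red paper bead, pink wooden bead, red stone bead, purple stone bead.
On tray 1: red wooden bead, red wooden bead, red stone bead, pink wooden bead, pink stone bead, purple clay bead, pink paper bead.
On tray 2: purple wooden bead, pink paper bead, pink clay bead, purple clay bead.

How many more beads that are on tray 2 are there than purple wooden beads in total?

beads on tray 2: 4.
purple wooden beads: 1.
4 − 1 = 3.

3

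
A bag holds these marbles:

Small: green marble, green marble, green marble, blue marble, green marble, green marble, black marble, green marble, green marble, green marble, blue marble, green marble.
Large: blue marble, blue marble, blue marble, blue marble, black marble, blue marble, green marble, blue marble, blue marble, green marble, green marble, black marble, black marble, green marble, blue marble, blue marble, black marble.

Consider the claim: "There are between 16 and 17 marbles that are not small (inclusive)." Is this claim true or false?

|marbles that are not small| = 17.
The claim requires 16 ≤ 17 ≤ 17, which holds.

True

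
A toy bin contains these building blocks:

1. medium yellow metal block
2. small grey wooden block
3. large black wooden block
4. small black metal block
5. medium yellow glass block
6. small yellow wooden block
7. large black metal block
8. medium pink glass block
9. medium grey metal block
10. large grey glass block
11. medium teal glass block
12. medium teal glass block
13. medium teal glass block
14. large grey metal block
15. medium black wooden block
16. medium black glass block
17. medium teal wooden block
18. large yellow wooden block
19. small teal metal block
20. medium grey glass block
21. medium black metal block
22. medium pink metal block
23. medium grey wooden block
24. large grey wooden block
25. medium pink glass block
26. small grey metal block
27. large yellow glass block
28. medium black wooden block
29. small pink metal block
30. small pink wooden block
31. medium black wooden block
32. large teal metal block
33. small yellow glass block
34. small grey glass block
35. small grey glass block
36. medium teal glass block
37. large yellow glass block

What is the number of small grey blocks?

4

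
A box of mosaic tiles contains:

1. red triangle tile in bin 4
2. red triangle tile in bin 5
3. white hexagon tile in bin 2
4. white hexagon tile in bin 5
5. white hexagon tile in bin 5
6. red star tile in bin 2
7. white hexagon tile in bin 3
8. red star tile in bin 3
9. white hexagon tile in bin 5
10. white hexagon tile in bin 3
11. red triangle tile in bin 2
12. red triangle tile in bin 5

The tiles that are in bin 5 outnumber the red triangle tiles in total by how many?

tiles in bin 5: 5.
red triangle tiles: 4.
5 − 4 = 1.

1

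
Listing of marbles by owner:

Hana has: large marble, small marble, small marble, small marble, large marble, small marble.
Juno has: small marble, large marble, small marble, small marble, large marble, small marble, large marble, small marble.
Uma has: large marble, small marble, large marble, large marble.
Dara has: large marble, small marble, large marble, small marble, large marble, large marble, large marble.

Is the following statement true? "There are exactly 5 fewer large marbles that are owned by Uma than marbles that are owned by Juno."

True

large marbles owned by Uma: 3.
marbles owned by Juno: 8.
The claim requires 8 − 3 (= 5) to equal 5, which holds.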